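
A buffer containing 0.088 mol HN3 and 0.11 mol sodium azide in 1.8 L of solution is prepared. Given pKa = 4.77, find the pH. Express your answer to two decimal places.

pH = pKa + log([A⁻]/[HA]) = 4.77 + log(0.11/0.088)
pH = 4.77 + (+0.097) = 4.87

pH = 4.87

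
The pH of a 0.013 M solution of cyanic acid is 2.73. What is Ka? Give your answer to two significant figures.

[H+] = 10^(-2.73) = 1.86 × 10^-3 M
At equilibrium [HA] = 0.013 − 1.86 × 10^-3 = 1.11 × 10^-2 M
Ka = [H+][A-]/[HA] = (1.86 × 10^-3)² / 1.11 × 10^-2 = 3.1 × 10^-4

Ka = 3.1 × 10^-4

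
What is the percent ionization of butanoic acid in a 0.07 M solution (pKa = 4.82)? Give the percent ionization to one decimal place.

1.5%

CH3(CH2)2COOH ⇌ CH3(CH2)2COO- + H+; let x = [H+] at equilibrium.
Ka = 10^(−4.82) = 1.51 × 10^-5
x ≈ √(Ka·C₀) = √(1.51 × 10^-5 × 0.07) = 1.03 × 10^-3 M
Fraction ionized = 1.03 × 10^-3 / 0.07 = 0.0147 → 1.5%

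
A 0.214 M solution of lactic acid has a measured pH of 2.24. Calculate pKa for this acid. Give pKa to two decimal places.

pKa = 3.80

[H+] = 10^(-2.24) = 5.75 × 10^-3 M
At equilibrium [HA] = 0.214 − 5.75 × 10^-3 = 2.08 × 10^-1 M
Ka = [H+][A-]/[HA] = (5.75 × 10^-3)² / 2.08 × 10^-1 = 1.59 × 10^-4
pKa = -log(1.59 × 10^-4) = 3.80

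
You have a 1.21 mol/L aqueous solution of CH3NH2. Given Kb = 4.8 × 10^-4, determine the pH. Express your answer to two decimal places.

CH3NH2 + H2O ⇌ CH3NH3+ + OH-
From the ICE table, Kb = [OH-]²/(1.21 − [OH-]) = 4.8 × 10^-4.
Since Kb ≪ C₀, [OH-] ≈ √(Kb·C₀) = 2.41 × 10^-2 M.
([OH-]/C₀ = 2% < 5%, so the approximation holds.)
pOH = −log(2.41 × 10^-2) = 1.62; pH = 14.00 − 1.62 = 12.38

pH = 12.38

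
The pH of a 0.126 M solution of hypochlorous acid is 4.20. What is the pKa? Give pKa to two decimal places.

pKa = 7.50

[H+] = 10^(-4.20) = 6.31 × 10^-5 M
At equilibrium [HA] = 0.126 − 6.31 × 10^-5 = 1.26 × 10^-1 M
Ka = [H+][A-]/[HA] = (6.31 × 10^-5)² / 1.26 × 10^-1 = 3.16 × 10^-8
pKa = -log(3.16 × 10^-8) = 7.50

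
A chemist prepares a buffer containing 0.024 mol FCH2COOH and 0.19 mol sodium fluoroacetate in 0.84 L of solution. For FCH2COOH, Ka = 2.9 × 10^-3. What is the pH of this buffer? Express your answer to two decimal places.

pH = 3.44

pKa = −log(2.9 × 10^-3) = 2.538
pH = pKa + log([A⁻]/[HA]) = 2.538 + log(0.19/0.024)
pH = 2.538 + (+0.899) = 3.44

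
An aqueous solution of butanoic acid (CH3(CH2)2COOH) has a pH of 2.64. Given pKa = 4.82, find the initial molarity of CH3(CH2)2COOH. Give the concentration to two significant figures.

C₀ = 3.5 × 10^-1 M

[H+] = 10^(-2.64) = 2.29 × 10^-3 M = x
Ka = 10^(−4.82) = 1.51 × 10^-5
Ka = x²/(C₀ − x) ⇒ C₀ = x + x²/Ka
C₀ = 2.29 × 10^-3 + (2.29 × 10^-3)²/(1.51 × 10^-5) = 3.50 × 10^-1 M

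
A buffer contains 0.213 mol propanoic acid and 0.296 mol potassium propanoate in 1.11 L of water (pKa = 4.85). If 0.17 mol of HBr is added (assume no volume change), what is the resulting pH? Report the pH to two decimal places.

Added H+ converts CH3CH2COO- to CH3CH2COOH: CH3CH2COOH → 0.383 mol, CH3CH2COO- → 0.126 mol.
pH = pKa + log(n_CH3CH2COO-/n_CH3CH2COOH) = 4.85 + log(0.126/0.383) = 4.85 + (-0.483)

pH = 4.37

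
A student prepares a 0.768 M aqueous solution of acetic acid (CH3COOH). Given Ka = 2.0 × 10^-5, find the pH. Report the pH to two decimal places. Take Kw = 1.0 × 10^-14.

pH = 2.41

CH3COOH ⇌ CH3COO- + H+
Ka = [H+]²/(0.768 − [H+]) = 2.0 × 10^-5
Since Ka ≪ C₀, [H+] ≈ √(Ka·C₀) = 3.92 × 10^-3 M.
([H+]/C₀ = 0.51% < 5%, so the approximation holds.)
pH = −log(3.92 × 10^-3) = 2.41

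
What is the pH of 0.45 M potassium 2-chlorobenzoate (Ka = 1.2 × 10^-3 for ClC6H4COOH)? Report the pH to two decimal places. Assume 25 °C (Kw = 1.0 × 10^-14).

pH = 8.29

ClC6H4COO- is the conjugate base of the weak acid ClC6H4COOH.
Kb = Kw/Ka = 1.0×10^-14 / 1.2 × 10^-3 = 8.33 × 10^-12
Kb = [OH-]²/(0.45 − [OH-]) = 8.33 × 10^-12
Assume [OH-] ≪ 0.45: [OH-] ≈ √(8.33 × 10^-12 × 0.45) = 1.94 × 10^-6 M
Check: 0.00043% ionized — well under 5%, approximation valid.
pOH = −log(1.94 × 10^-6) = 5.71; pH = 14.00 − 5.71 = 8.29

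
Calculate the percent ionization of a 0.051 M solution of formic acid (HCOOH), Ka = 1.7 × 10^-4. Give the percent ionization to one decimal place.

5.6%

HCOOH ⇌ HCOO- + H+; let x = [H+] at equilibrium.
Solve x² + 0.00017x − 8.67e-06 = 0 → x = 2.86 × 10^-3 M
% ionization = x/C₀ × 100% = 2.86 × 10^-3/0.051 × 100% = 5.6%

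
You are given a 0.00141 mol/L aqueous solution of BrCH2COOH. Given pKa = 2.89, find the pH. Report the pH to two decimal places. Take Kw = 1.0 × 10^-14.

BrCH2COOH ⇌ BrCH2COO- + H+
Ka = 10^(−2.89) = 1.29 × 10^-3
Ka = [H+]²/(0.00141 − [H+]) = 1.29 × 10^-3
[H+] is not negligible relative to C₀; solve [H+]² + 0.00129·[H+] − 1.82e-06 = 0.
[H+] = (−Ka + √(Ka² + 4·Ka·C₀))/2 = 8.50 × 10^-4 M
pH = −log(8.50 × 10^-4) = 3.07

pH = 3.07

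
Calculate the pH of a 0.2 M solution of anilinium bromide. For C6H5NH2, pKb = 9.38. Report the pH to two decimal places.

C6H5NH3+ is the conjugate acid of the weak base C6H5NH2.
Kb = 10^(−9.38) = 4.17 × 10^-10
Ka = Kw/Kb = 1.0×10^-14 / 4.17 × 10^-10 = 2.40 × 10^-5
From the ICE table, Ka = x²/(0.2 − x) = 2.40 × 10^-5.
Since Ka ≪ C₀, x ≈ √(Ka·C₀) = 2.19 × 10^-3 M.
pH = −log(2.19 × 10^-3) = 2.66

pH = 2.66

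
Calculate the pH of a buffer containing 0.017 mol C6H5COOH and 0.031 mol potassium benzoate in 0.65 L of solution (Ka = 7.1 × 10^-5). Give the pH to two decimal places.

pKa = −log(7.1 × 10^-5) = 4.149
Using pH = pKa + log([base]/[acid]) with [base]/[acid] = 0.031/0.017:
pH = 4.149 + (+0.261) = 4.41

pH = 4.41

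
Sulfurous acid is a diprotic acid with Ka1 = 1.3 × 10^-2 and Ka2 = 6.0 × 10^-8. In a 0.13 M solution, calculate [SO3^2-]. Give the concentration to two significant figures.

First ionization gives [H+] ≈ [HSO3-] = 3.51 × 10^-2 M.
Second step: Ka2 = [H+][SO3^2-]/[HSO3-] ≈ [SO3^2-] (since [H+] ≈ [HSO3-]).
So [SO3^2-] ≈ Ka2.

6.0 × 10^-8 M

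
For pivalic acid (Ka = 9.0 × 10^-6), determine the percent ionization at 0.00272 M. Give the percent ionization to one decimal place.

(CH3)3CCOOH ⇌ (CH3)3CCOO- + H+; let x = [H+] at equilibrium.
Solve x² + 9e-06x − 2.45e-08 = 0 → x = 1.52 × 10^-4 M
% ionization = x/C₀ × 100% = 1.52 × 10^-4/0.00272 × 100% = 5.6%

5.6%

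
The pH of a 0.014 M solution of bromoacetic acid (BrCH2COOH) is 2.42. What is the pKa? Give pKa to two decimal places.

[H+] = 10^(-2.42) = 3.80 × 10^-3 M
At equilibrium [HA] = 0.014 − 3.80 × 10^-3 = 1.02 × 10^-2 M
Ka = [H+][A-]/[HA] = (3.80 × 10^-3)² / 1.02 × 10^-2 = 1.42 × 10^-3
pKa = -log(1.42 × 10^-3) = 2.85

pKa = 2.85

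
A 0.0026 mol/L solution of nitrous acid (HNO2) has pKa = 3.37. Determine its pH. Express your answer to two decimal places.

pH = 3.06

HNO2 ⇌ NO2- + H+
Ka = 10^(−3.37) = 4.27 × 10^-4
Ka = [H+]²/(0.0026 − [H+]) = 4.27 × 10^-4
[H+] is not negligible relative to C₀; solve [H+]² + 0.000427·[H+] − 1.11e-06 = 0.
[H+] = [−0.000427 + √(0.000427² + 4.44e-06)]/2 = 8.62 × 10^-4 M
pH = −log(8.62 × 10^-4) = 3.06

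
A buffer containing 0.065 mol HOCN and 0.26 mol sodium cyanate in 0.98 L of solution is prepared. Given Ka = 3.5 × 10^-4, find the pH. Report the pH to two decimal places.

pKa = −log(3.5 × 10^-4) = 3.456
Using pH = pKa + log([base]/[acid]) with [base]/[acid] = 0.26/0.065:
pH = 3.456 + (+0.602) = 4.06

pH = 4.06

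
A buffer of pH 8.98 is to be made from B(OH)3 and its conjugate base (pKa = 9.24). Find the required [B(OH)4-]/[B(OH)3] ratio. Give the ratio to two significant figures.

ratio = 0.55

pH = pKa + log(r) ⇒ log(r) = 8.98 − 9.24 = -0.26
r = [B(OH)4-]/[B(OH)3] = 10^(-0.26) = 0.55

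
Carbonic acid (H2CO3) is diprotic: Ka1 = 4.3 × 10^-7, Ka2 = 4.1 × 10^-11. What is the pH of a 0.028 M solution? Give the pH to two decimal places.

Ka1 ≫ Ka2, so treat the first dissociation as the only significant source of H+.
Ka1 = x²/(0.028 − x) = 4.3 × 10^-7
x ≈ √(4.3 × 10^-7 × 0.028) = 1.10 × 10^-4 M
pH = −log(1.10 × 10^-4) = 3.96

pH = 3.96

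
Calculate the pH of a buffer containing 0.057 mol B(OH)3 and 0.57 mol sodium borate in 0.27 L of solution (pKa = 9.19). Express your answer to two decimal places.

pH = 10.19

Using pH = pKa + log([base]/[acid]) with [base]/[acid] = 0.57/0.057:
pH = 9.19 + (+1.000) = 10.19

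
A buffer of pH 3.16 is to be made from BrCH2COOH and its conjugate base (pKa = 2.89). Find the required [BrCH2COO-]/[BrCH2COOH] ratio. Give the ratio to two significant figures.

ratio = 1.9

pH = pKa + log(r) ⇒ log(r) = 3.16 − 2.89 = +0.27
r = [BrCH2COO-]/[BrCH2COOH] = 10^(+0.27) = 1.86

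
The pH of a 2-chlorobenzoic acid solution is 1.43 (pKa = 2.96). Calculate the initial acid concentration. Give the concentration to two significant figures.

C₀ = 1.3 M

[H+] = 10^(-1.43) = 3.72 × 10^-2 M = x
Ka = 10^(−2.96) = 1.10 × 10^-3
Ka = x²/(C₀ − x) ⇒ C₀ = x + x²/Ka
C₀ = 3.72 × 10^-2 + (3.72 × 10^-2)²/(1.10 × 10^-3) = 1.30 M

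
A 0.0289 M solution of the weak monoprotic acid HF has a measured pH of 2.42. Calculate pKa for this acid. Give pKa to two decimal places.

[H+] = 10^(-2.42) = 3.80 × 10^-3 M
At equilibrium [HA] = 0.0289 − 3.80 × 10^-3 = 2.51 × 10^-2 M
Ka = [H+][A-]/[HA] = (3.80 × 10^-3)² / 2.51 × 10^-2 = 5.75 × 10^-4
pKa = -log(5.75 × 10^-4) = 3.24

pKa = 3.24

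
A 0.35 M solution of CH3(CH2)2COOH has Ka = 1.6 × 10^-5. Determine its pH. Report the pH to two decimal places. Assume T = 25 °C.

CH3(CH2)2COOH ⇌ CH3(CH2)2COO- + H+
From the ICE table, Ka = [H+]²/(0.35 − [H+]) = 1.6 × 10^-5.
Since Ka ≪ C₀, [H+] ≈ √(Ka·C₀) = 2.37 × 10^-3 M.
([H+]/C₀ = 0.68% < 5%, so the approximation holds.)
pH = −log(2.37 × 10^-3) = 2.63

pH = 2.63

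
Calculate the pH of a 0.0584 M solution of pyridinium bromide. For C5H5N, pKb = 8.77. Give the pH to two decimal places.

C5H5NH+ is the conjugate acid of the weak base C5H5N.
Kb = 10^(−8.77) = 1.70 × 10^-9
Ka = Kw/Kb = 1.0×10^-14 / 1.70 × 10^-9 = 5.88 × 10^-6
From the ICE table, Ka = x²/(0.0584 − x) = 5.88 × 10^-6.
Neglecting x in the denominator: x = √(5.88 × 10^-6 × 0.0584) = 5.86 × 10^-4 M
pH = −log[H+] = −log(5.86 × 10^-4) = 3.23

pH = 3.23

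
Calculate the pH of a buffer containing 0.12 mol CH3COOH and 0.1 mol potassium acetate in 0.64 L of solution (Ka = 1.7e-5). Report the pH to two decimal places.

pKa = −log(1.7 × 10^-5) = 4.770
pH = pKa + log([A⁻]/[HA]) = 4.770 + log(0.1/0.12)
pH = 4.770 + (-0.079) = 4.69

pH = 4.69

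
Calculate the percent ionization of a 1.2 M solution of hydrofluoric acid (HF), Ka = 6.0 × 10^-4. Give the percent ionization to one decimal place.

2.2%

HF ⇌ F- + H+; let x = [H+] at equilibrium.
x ≈ √(Ka·C₀) = √(6.0 × 10^-4 × 1.2) = 2.68 × 10^-2 M
% ionization = x/C₀ × 100% = 2.68 × 10^-2/1.2 × 100% = 2.2%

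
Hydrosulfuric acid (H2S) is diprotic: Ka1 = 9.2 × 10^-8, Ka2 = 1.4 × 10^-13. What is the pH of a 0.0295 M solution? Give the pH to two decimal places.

Ka1 ≫ Ka2, so treat the first dissociation as the only significant source of H+.
Ka1 = x²/(0.0295 − x) = 9.2 × 10^-8
x ≈ √(9.2 × 10^-8 × 0.0295) = 5.21 × 10^-5 M
pH = −log(5.21 × 10^-5) = 4.28

pH = 4.28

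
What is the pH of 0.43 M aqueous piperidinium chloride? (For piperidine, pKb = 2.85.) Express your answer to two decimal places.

pH = 5.76

C5H10NH2+ is the conjugate acid of the weak base C5H10NH.
Kb = 10^(−2.85) = 1.41 × 10^-3
Ka = Kw/Kb = 1.0×10^-14 / 1.41 × 10^-3 = 7.09 × 10^-12
Let x = [H+] at equilibrium. Ka = x²/(0.43 − x).
Assume x ≪ 0.43: x ≈ √(7.09 × 10^-12 × 0.43) = 1.75 × 10^-6 M
Check: 0.00041% ionized — well under 5%, approximation valid.
pH = −log(1.75 × 10^-6) = 5.76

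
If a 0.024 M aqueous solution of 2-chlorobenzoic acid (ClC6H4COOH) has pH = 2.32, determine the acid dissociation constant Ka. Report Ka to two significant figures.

[H+] = 10^(-2.32) = 4.79 × 10^-3 M
At equilibrium [HA] = 0.024 − 4.79 × 10^-3 = 1.92 × 10^-2 M
Ka = [H+][A-]/[HA] = (4.79 × 10^-3)² / 1.92 × 10^-2 = 1.2 × 10^-3

Ka = 1.2 × 10^-3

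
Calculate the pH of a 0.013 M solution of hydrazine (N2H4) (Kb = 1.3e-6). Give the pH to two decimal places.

N2H4 + H2O ⇌ N2H5+ + OH-
From the ICE table, Kb = x²/(0.013 − x) = 1.3 × 10^-6.
Since Kb ≪ C₀, x ≈ √(Kb·C₀) = 1.30 × 10^-4 M.
(x/C₀ = 1% < 5%, so the approximation holds.)
pOH = 3.89, so pH = 14.00 − pOH = 10.11

pH = 10.11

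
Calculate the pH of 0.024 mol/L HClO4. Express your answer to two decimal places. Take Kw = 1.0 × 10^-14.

HClO4 is a strong acid and dissociates completely, so [H+] = 0.024 M.
pH = -log(0.024) = 1.62

pH = 1.62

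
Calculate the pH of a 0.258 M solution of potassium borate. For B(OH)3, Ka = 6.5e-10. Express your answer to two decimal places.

B(OH)4- is the conjugate base of the weak acid B(OH)3.
Kb = Kw/Ka = 1.0×10^-14 / 6.5 × 10^-10 = 1.54 × 10^-5
From the ICE table, Kb = x²/(0.258 − x) = 1.54 × 10^-5.
Neglecting x in the denominator: x = √(1.54 × 10^-5 × 0.258) = 1.99 × 10^-3 M
pOH = −log(1.99 × 10^-3) = 2.70; pH = 14.00 − 2.70 = 11.30

pH = 11.30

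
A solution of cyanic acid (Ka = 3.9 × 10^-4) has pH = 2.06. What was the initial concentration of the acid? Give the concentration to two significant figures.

C₀ = 2.0 × 10^-1 M

[H+] = 10^(-2.06) = 8.71 × 10^-3 M = x
Ka = x²/(C₀ − x) ⇒ C₀ = x + x²/Ka
C₀ = 8.71 × 10^-3 + (8.71 × 10^-3)²/(3.9 × 10^-4) = 2.03 × 10^-1 M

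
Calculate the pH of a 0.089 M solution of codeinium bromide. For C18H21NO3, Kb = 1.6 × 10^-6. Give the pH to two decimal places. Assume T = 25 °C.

C18H22NO3+ is the conjugate acid of the weak base C18H21NO3.
Ka = Kw/Kb = 1.0×10^-14 / 1.6 × 10^-6 = 6.25 × 10^-9
From the ICE table, Ka = [H+]²/(0.089 − [H+]) = 6.25 × 10^-9.
Since Ka ≪ C₀, [H+] ≈ √(Ka·C₀) = 2.36 × 10^-5 M.
pH = −log(2.36 × 10^-5) = 4.63

pH = 4.63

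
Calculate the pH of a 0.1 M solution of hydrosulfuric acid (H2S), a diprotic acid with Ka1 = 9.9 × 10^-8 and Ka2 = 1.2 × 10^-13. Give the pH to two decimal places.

Since Ka1 ≫ Ka2, the first ionization dominates [H+].
Ka1 = x²/(0.1 − x) = 9.9 × 10^-8
x ≈ √(9.9 × 10^-8 × 0.1) = 9.95 × 10^-5 M
pH = −log(9.95 × 10^-5) = 4.00

pH = 4.00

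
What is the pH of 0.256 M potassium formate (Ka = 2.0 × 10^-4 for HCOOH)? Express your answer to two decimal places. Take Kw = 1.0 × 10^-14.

pH = 8.55

HCOO- is the conjugate base of the weak acid HCOOH.
Kb = Kw/Ka = 1.0×10^-14 / 2.0 × 10^-4 = 5.00 × 10^-11
Kb = x²/(0.256 − x) = 5.00 × 10^-11
Since Kb ≪ C₀, x ≈ √(Kb·C₀) = 3.58 × 10^-6 M.
pOH = −log(3.58 × 10^-6) = 5.45; pH = 14.00 − 5.45 = 8.55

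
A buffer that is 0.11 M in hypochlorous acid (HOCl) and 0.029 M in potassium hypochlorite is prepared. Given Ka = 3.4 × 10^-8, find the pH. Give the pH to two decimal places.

pH = 6.89

pKa = −log(3.4 × 10^-8) = 7.469
Henderson–Hasselbalch: pH = pKa + log([OCl-]/[HOCl]) = 7.469 + log(0.029/0.11)
pH = 7.469 + (-0.579) = 6.89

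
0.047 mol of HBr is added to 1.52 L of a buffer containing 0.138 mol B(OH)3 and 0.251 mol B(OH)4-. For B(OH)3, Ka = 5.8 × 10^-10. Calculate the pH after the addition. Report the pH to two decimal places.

After neutralization: n(B(OH)3) = 0.185 mol, n(B(OH)4-) = 0.204 mol.
pKa = −log(5.8 × 10^-10) = 9.237
pH = pKa + log([A⁻]/[HA]) = 9.237 + log(0.204/0.185) = 9.237 +0.042

pH = 9.28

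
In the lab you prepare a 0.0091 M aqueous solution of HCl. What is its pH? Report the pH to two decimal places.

pH = 2.04

HCl is a strong acid and dissociates completely, so [H+] = 0.0091 M.
pH = -log(0.0091) = 2.04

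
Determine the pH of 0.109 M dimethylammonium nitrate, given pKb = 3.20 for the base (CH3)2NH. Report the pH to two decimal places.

pH = 5.88

(CH3)2NH2+ is the conjugate acid of the weak base (CH3)2NH.
Kb = 10^(−3.20) = 6.31 × 10^-4
Ka = Kw/Kb = 1.0×10^-14 / 6.31 × 10^-4 = 1.58 × 10^-11
From the ICE table, Ka = x²/(0.109 − x) = 1.58 × 10^-11.
Assume x ≪ 0.109: x ≈ √(1.58 × 10^-11 × 0.109) = 1.31 × 10^-6 M
pH = −log(1.31 × 10^-6) = 5.88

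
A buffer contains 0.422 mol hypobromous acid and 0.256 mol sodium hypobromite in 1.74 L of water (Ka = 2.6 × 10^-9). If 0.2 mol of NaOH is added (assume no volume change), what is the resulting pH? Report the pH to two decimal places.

OH- converts HOBr to OBr-: HOBr → 0.222 mol, OBr- → 0.456 mol.
pKa = −log(2.6 × 10^-9) = 8.585
pH = pKa + log(n_OBr-/n_HOBr) = 8.585 + log(0.456/0.222) = 8.585 + (+0.313)

pH = 8.90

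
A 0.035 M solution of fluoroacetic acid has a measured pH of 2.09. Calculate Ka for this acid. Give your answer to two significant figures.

Ka = 2.5 × 10^-3

[H+] = 10^(-2.09) = 8.13 × 10^-3 M
At equilibrium [HA] = 0.035 − 8.13 × 10^-3 = 2.69 × 10^-2 M
Ka = [H+][A-]/[HA] = (8.13 × 10^-3)² / 2.69 × 10^-2 = 2.5 × 10^-3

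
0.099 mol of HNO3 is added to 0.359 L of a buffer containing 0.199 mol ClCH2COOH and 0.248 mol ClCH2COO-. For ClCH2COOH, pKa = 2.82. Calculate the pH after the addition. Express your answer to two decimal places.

After neutralization: n(ClCH2COOH) = 0.298 mol, n(ClCH2COO-) = 0.149 mol.
Henderson–Hasselbalch with mole ratio 0.149/0.298: pH = 2.82 + (-0.301)

pH = 2.52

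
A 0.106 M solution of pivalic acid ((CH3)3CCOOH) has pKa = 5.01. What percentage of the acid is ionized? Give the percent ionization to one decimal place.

(CH3)3CCOOH ⇌ (CH3)3CCOO- + H+; let x = [H+] at equilibrium.
Ka = 10^(−5.01) = 9.77 × 10^-6
x ≈ √(Ka·C₀) = √(9.77 × 10^-6 × 0.106) = 1.02 × 10^-3 M
Fraction ionized = 1.02 × 10^-3 / 0.106 = 0.0096 → 1.0%

1.0%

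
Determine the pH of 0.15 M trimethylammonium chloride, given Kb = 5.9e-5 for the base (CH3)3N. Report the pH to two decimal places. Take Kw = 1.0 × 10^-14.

(CH3)3NH+ is the conjugate acid of the weak base (CH3)3N.
Ka = Kw/Kb = 1.0×10^-14 / 5.9 × 10^-5 = 1.69 × 10^-10
From the ICE table, Ka = [H+]²/(0.15 − [H+]) = 1.69 × 10^-10.
Assume [H+] ≪ 0.15: [H+] ≈ √(1.69 × 10^-10 × 0.15) = 5.03 × 10^-6 M
([H+]/C₀ = 0.0034% < 5%, so the approximation holds.)
pH = −log[H+] = −log(5.03 × 10^-6) = 5.30

pH = 5.30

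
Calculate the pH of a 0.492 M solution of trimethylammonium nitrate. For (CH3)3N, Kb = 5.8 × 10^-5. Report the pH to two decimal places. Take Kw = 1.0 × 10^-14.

pH = 5.04

(CH3)3NH+ is the conjugate acid of the weak base (CH3)3N.
Ka = Kw/Kb = 1.0×10^-14 / 5.8 × 10^-5 = 1.72 × 10^-10
From the ICE table, Ka = [H+]²/(0.492 − [H+]) = 1.72 × 10^-10.
Assume [H+] ≪ 0.492: [H+] ≈ √(1.72 × 10^-10 × 0.492) = 9.20 × 10^-6 M
pH = −log[H+] = −log(9.20 × 10^-6) = 5.04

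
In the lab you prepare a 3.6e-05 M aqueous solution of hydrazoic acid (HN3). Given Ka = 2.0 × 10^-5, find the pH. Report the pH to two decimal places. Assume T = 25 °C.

HN3 ⇌ N3- + H+
Let x = [H+] at equilibrium. Ka = x²/(3.6e-05 − x).
The 5% rule fails; solving x² + Ka·x − Ka·C₀ = 0 exactly:
x = [−2e-05 + √(2e-05² + 2.88e-09)]/2 = 1.86 × 10^-5 M
pH = −log(1.86 × 10^-5) = 4.73

pH = 4.73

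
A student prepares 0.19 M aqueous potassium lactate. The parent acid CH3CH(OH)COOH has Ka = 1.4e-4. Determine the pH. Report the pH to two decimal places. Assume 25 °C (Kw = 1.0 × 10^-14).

pH = 8.57

CH3CH(OH)COO- is the conjugate base of the weak acid CH3CH(OH)COOH.
Kb = Kw/Ka = 1.0×10^-14 / 1.4 × 10^-4 = 7.14 × 10^-11
From the ICE table, Kb = [OH-]²/(0.19 − [OH-]) = 7.14 × 10^-11.
Assume [OH-] ≪ 0.19: [OH-] ≈ √(7.14 × 10^-11 × 0.19) = 3.68 × 10^-6 M
([OH-]/C₀ = 0.0019% < 5%, so the approximation holds.)
pOH = 5.43, so pH = 14.00 − pOH = 8.57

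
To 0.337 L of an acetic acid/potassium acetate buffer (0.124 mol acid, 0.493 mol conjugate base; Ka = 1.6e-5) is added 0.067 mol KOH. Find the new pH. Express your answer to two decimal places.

pH = 5.79

OH- converts CH3COOH to CH3COO-: CH3COOH → 0.057 mol, CH3COO- → 0.56 mol.
pKa = −log(1.6 × 10^-5) = 4.796
pH = pKa + log(n_CH3COO-/n_CH3COOH) = 4.796 + log(0.56/0.057) = 4.796 + (+0.992)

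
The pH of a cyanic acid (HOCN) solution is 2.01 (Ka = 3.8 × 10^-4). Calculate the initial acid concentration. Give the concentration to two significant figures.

[H+] = 10^(-2.01) = 9.77 × 10^-3 M = x
Ka = x²/(C₀ − x) ⇒ C₀ = x + x²/Ka
C₀ = 9.77 × 10^-3 + (9.77 × 10^-3)²/(3.8 × 10^-4) = 2.61 × 10^-1 M

C₀ = 2.6 × 10^-1 M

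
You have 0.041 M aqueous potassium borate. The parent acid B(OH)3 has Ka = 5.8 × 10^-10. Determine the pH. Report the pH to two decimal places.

pH = 10.92

B(OH)4- is the conjugate base of the weak acid B(OH)3.
Kb = Kw/Ka = 1.0×10^-14 / 5.8 × 10^-10 = 1.72 × 10^-5
Kb = [OH-]²/(0.041 − [OH-]) = 1.72 × 10^-5
Assume [OH-] ≪ 0.041: [OH-] ≈ √(1.72 × 10^-5 × 0.041) = 8.40 × 10^-4 M
([OH-]/C₀ = 2% < 5%, so the approximation holds.)
pOH = 3.08, so pH = 14.00 − pOH = 10.92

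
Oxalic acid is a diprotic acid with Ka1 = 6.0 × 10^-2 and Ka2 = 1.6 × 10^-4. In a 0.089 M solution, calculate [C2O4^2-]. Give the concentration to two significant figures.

First ionization gives [H+] ≈ [HC2O4-] = 4.90 × 10^-2 M.
Second step: Ka2 = [H+][C2O4^2-]/[HC2O4-] ≈ [C2O4^2-] (since [H+] ≈ [HC2O4-]).
So [C2O4^2-] ≈ Ka2.

1.6 × 10^-4 M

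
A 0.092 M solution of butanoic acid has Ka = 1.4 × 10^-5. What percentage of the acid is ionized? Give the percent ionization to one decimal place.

CH3(CH2)2COOH ⇌ CH3(CH2)2COO- + H+; let x = [H+] at equilibrium.
x ≈ √(Ka·C₀) = √(1.4 × 10^-5 × 0.092) = 1.13 × 10^-3 M
Fraction ionized = 1.13 × 10^-3 / 0.092 = 0.0123 → 1.2%

1.2%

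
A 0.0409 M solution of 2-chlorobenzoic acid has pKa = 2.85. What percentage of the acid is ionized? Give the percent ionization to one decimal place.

ClC6H4COOH ⇌ ClC6H4COO- + H+; let x = [H+] at equilibrium.
Ka = 10^(−2.85) = 1.41 × 10^-3
Ka = x²/(C₀ − x); solving the quadratic gives x = 6.92 × 10^-3 M.
% ionization = x/C₀ × 100% = 6.92 × 10^-3/0.0409 × 100% = 16.9%

16.9%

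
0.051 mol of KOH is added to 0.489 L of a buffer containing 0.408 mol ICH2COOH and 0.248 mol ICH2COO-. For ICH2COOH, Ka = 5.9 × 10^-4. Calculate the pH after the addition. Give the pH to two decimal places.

OH- converts ICH2COOH to ICH2COO-: ICH2COOH → 0.357 mol, ICH2COO- → 0.299 mol.
pKa = −log(5.9 × 10^-4) = 3.229
pH = pKa + log([A⁻]/[HA]) = 3.229 + log(0.299/0.357) = 3.229 -0.077

pH = 3.15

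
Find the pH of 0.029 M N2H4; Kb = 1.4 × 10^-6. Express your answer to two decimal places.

pH = 10.30

N2H4 + H2O ⇌ N2H5+ + OH-
From the ICE table, Kb = [OH-]²/(0.029 − [OH-]) = 1.4 × 10^-6.
Assume [OH-] ≪ 0.029: [OH-] ≈ √(1.4 × 10^-6 × 0.029) = 2.01 × 10^-4 M
Check: 0.69% ionized — well under 5%, approximation valid.
pOH = 3.70, so pH = 14.00 − pOH = 10.30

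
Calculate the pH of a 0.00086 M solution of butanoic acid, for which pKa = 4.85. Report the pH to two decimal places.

pH = 3.99

CH3(CH2)2COOH ⇌ CH3(CH2)2COO- + H+
Ka = 10^(−4.85) = 1.41 × 10^-5
Ka = [H+]²/(0.00086 − [H+]) = 1.41 × 10^-5
[H+] is not negligible relative to C₀; solve [H+]² + 1.41e-05·[H+] − 1.21e-08 = 0.
[H+] = (−Ka + √(Ka² + 4·Ka·C₀))/2 = 1.03 × 10^-4 M
pH = −log[H+] = −log(1.03 × 10^-4) = 3.99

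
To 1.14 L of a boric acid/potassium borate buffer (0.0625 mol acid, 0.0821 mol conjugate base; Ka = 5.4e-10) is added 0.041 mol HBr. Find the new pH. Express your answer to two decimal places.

Added H+ converts B(OH)4- to B(OH)3: B(OH)3 → 0.104 mol, B(OH)4- → 0.0411 mol.
pKa = −log(5.4 × 10^-10) = 9.268
pH = pKa + log(n_B(OH)4-/n_B(OH)3) = 9.268 + log(0.0411/0.104) = 9.268 + (-0.403)

pH = 8.87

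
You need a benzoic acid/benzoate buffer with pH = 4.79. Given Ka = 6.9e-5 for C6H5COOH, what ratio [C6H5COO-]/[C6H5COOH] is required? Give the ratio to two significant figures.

ratio = 4.3

pKa = -log(6.9 × 10^-5) = 4.161
pH = pKa + log(r) ⇒ log(r) = 4.79 − 4.161 = +0.629
r = [C6H5COO-]/[C6H5COOH] = 10^(+0.629) = 4.26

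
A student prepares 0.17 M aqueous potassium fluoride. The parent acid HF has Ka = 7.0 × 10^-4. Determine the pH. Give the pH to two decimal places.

F- is the conjugate base of the weak acid HF.
Kb = Kw/Ka = 1.0×10^-14 / 7.0 × 10^-4 = 1.43 × 10^-11
Let x = [OH-] at equilibrium. Kb = x²/(0.17 − x).
Since Kb ≪ C₀, x ≈ √(Kb·C₀) = 1.56 × 10^-6 M.
Check: 0.00092% ionized — well under 5%, approximation valid.
pOH = −log(1.56 × 10^-6) = 5.81; pH = 14.00 − 5.81 = 8.19

pH = 8.19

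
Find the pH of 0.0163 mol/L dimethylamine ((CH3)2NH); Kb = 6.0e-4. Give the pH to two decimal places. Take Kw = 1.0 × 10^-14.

pH = 11.45

(CH3)2NH + H2O ⇌ (CH3)2NH2+ + OH-
From the ICE table, Kb = [OH-]²/(0.0163 − [OH-]) = 6.0 × 10^-4.
Here C₀/Kb ≈ 27.2, so the small-[OH-] approximation fails. Use the quadratic:
[OH-] = (−Kb + √(Kb² + 4·Kb·C₀))/2 = 2.84 × 10^-3 M
pOH = 2.55, so pH = 14.00 − pOH = 11.45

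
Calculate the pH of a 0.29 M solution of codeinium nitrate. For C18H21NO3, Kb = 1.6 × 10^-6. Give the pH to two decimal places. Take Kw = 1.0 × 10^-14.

pH = 4.37

C18H22NO3+ is the conjugate acid of the weak base C18H21NO3.
Ka = Kw/Kb = 1.0×10^-14 / 1.6 × 10^-6 = 6.25 × 10^-9
From the ICE table, Ka = x²/(0.29 − x) = 6.25 × 10^-9.
Neglecting x in the denominator: x = √(6.25 × 10^-9 × 0.29) = 4.26 × 10^-5 M
pH = −log[H+] = −log(4.26 × 10^-5) = 4.37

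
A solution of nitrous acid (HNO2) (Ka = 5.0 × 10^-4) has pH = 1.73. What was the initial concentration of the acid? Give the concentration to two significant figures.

[H+] = 10^(-1.73) = 1.86 × 10^-2 M = x
Ka = x²/(C₀ − x) ⇒ C₀ = x + x²/Ka
C₀ = 1.86 × 10^-2 + (1.86 × 10^-2)²/(5.0 × 10^-4) = 7.11 × 10^-1 M

C₀ = 7.1 × 10^-1 M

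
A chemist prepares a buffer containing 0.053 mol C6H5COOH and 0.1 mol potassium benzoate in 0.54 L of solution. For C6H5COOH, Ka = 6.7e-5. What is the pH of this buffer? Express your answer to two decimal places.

pKa = −log(6.7 × 10^-5) = 4.174
Using pH = pKa + log([base]/[acid]) with [base]/[acid] = 0.1/0.053:
pH = 4.174 + (+0.276) = 4.45

pH = 4.45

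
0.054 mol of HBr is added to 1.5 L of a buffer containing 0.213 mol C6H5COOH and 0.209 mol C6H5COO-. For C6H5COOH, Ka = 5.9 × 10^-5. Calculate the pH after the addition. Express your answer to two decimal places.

pH = 3.99

After neutralization: n(C6H5COOH) = 0.267 mol, n(C6H5COO-) = 0.155 mol.
pKa = −log(5.9 × 10^-5) = 4.229
Henderson–Hasselbalch with mole ratio 0.155/0.267: pH = 4.229 + (-0.236)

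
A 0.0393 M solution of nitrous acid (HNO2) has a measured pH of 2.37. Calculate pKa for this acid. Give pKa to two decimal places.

pKa = 3.28

[H+] = 10^(-2.37) = 4.27 × 10^-3 M
At equilibrium [HA] = 0.0393 − 4.27 × 10^-3 = 3.50 × 10^-2 M
Ka = [H+][A-]/[HA] = (4.27 × 10^-3)² / 3.50 × 10^-2 = 5.21 × 10^-4
pKa = -log(5.21 × 10^-4) = 3.28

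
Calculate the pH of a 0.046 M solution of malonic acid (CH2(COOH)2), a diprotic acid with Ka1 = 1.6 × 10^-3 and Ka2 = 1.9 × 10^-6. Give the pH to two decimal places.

Since Ka1 ≫ Ka2, the first ionization dominates [H+].
Ka1 = x²/(0.046 − x) = 1.6 × 10^-3
Solving the quadratic: x = (−Ka1 + √(Ka1² + 4·Ka1·C₀))/2 = 7.82 × 10^-3 M
pH = −log(7.82 × 10^-3) = 2.11

pH = 2.11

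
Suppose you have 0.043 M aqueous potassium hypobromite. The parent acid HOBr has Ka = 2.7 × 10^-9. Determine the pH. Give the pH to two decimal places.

pH = 10.60

OBr- is the conjugate base of the weak acid HOBr.
Kb = Kw/Ka = 1.0×10^-14 / 2.7 × 10^-9 = 3.70 × 10^-6
Kb = x²/(0.043 − x) = 3.70 × 10^-6
Assume x ≪ 0.043: x ≈ √(3.70 × 10^-6 × 0.043) = 3.99 × 10^-4 M
(x/C₀ = 0.93% < 5%, so the approximation holds.)
pOH = 3.40, so pH = 14.00 − pOH = 10.60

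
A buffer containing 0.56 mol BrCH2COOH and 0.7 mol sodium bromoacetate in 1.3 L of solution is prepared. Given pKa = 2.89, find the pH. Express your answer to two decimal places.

Using pH = pKa + log([base]/[acid]) with [base]/[acid] = 0.7/0.56:
pH = 2.89 + (+0.097) = 2.99

pH = 2.99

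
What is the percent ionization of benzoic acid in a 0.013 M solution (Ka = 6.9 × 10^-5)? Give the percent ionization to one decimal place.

C6H5COOH ⇌ C6H5COO- + H+; let x = [H+] at equilibrium.
Solve x² + 6.9e-05x − 8.97e-07 = 0 → x = 9.13 × 10^-4 M
% ionization = x/C₀ × 100% = 9.13 × 10^-4/0.013 × 100% = 7.0%

7.0%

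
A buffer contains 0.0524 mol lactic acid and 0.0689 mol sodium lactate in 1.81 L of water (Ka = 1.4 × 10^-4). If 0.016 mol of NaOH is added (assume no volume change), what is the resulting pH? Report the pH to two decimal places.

pH = 4.22

After neutralization: n(CH3CH(OH)COOH) = 0.0364 mol, n(CH3CH(OH)COO-) = 0.0849 mol.
pKa = −log(1.4 × 10^-4) = 3.854
Henderson–Hasselbalch with mole ratio 0.0849/0.0364: pH = 3.854 + (+0.368)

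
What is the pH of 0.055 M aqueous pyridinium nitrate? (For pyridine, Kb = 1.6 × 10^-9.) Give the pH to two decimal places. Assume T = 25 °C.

pH = 3.23

C5H5NH+ is the conjugate acid of the weak base C5H5N.
Ka = Kw/Kb = 1.0×10^-14 / 1.6 × 10^-9 = 6.25 × 10^-6
From the ICE table, Ka = x²/(0.055 − x) = 6.25 × 10^-6.
Assume x ≪ 0.055: x ≈ √(6.25 × 10^-6 × 0.055) = 5.86 × 10^-4 M
pH = −log(5.86 × 10^-4) = 3.23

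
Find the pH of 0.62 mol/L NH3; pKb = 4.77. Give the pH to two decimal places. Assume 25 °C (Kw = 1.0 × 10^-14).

NH3 + H2O ⇌ NH4+ + OH-
Kb = 10^(−4.77) = 1.70 × 10^-5
From the ICE table, Kb = [OH-]²/(0.62 − [OH-]) = 1.70 × 10^-5.
Assume [OH-] ≪ 0.62: [OH-] ≈ √(1.70 × 10^-5 × 0.62) = 3.25 × 10^-3 M
pOH = 2.49, so pH = 14.00 − pOH = 11.51

pH = 11.51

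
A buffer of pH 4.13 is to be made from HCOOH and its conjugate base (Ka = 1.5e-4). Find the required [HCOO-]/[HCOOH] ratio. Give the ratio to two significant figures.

pKa = -log(1.5 × 10^-4) = 3.824
pH = pKa + log(r) ⇒ log(r) = 4.13 − 3.824 = +0.306
r = [HCOO-]/[HCOOH] = 10^(+0.306) = 2.02

ratio = 2.0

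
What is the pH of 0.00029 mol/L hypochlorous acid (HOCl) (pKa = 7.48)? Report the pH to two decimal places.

pH = 5.51

HOCl ⇌ OCl- + H+
Ka = 10^(−7.48) = 3.31 × 10^-8
From the ICE table, Ka = [H+]²/(0.00029 − [H+]) = 3.31 × 10^-8.
Assume [H+] ≪ 0.00029: [H+] ≈ √(3.31 × 10^-8 × 0.00029) = 3.10 × 10^-6 M
pH = −log[H+] = −log(3.10 × 10^-6) = 5.51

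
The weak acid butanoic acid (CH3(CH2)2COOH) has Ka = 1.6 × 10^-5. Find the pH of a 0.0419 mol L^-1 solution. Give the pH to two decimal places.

pH = 3.09

CH3(CH2)2COOH ⇌ CH3(CH2)2COO- + H+
From the ICE table, Ka = [H+]²/(0.0419 − [H+]) = 1.6 × 10^-5.
Neglecting [H+] in the denominator: [H+] = √(1.6 × 10^-5 × 0.0419) = 8.19 × 10^-4 M
pH = −log(8.19 × 10^-4) = 3.09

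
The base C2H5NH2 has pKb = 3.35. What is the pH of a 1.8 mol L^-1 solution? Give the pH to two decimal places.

C2H5NH2 + H2O ⇌ C2H5NH3+ + OH-
Kb = 10^(−3.35) = 4.47 × 10^-4
From the ICE table, Kb = x²/(1.8 − x) = 4.47 × 10^-4.
Neglecting x in the denominator: x = √(4.47 × 10^-4 × 1.8) = 2.84 × 10^-2 M
(x/C₀ = 1.6% < 5%, so the approximation holds.)
pOH = 1.55, so pH = 14.00 − pOH = 12.45

pH = 12.45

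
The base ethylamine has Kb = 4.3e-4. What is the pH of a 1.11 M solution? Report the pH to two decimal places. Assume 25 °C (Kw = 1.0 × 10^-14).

C2H5NH2 + H2O ⇌ C2H5NH3+ + OH-
Kb = x²/(1.11 − x) = 4.3 × 10^-4
Assume x ≪ 1.11: x ≈ √(4.3 × 10^-4 × 1.11) = 2.18 × 10^-2 M
(x/C₀ = 2% < 5%, so the approximation holds.)
pOH = 1.66, so pH = 14.00 − pOH = 12.34

pH = 12.34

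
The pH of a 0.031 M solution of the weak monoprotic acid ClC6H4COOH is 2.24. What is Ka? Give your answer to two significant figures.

Ka = 1.3 × 10^-3

[H+] = 10^(-2.24) = 5.75 × 10^-3 M
At equilibrium [HA] = 0.031 − 5.75 × 10^-3 = 2.53 × 10^-2 M
Ka = [H+][A-]/[HA] = (5.75 × 10^-3)² / 2.53 × 10^-2 = 1.3 × 10^-3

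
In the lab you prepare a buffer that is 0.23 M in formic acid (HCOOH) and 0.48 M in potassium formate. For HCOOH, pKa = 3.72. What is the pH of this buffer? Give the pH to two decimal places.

pH = 4.04

pH = pKa + log([A⁻]/[HA]) = 3.72 + log(0.48/0.23)
pH = 3.72 + (+0.320) = 4.04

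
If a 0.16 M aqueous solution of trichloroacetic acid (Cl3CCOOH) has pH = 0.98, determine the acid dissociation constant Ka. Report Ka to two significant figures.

[H+] = 10^(-0.98) = 1.05 × 10^-1 M
At equilibrium [HA] = 0.16 − 1.05 × 10^-1 = 5.50 × 10^-2 M
Ka = [H+][A-]/[HA] = (1.05 × 10^-1)² / 5.50 × 10^-2 = 2.0 × 10^-1

Ka = 2.0 × 10^-1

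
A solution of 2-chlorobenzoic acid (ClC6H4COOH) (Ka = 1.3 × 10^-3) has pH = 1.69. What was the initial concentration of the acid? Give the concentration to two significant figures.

[H+] = 10^(-1.69) = 2.04 × 10^-2 M = x
Ka = x²/(C₀ − x) ⇒ C₀ = x + x²/Ka
C₀ = 2.04 × 10^-2 + (2.04 × 10^-2)²/(1.3 × 10^-3) = 3.41 × 10^-1 M

C₀ = 3.4 × 10^-1 M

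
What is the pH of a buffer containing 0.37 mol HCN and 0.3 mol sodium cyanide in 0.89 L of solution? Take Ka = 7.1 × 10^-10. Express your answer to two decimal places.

pKa = −log(7.1 × 10^-10) = 9.149
pH = pKa + log([A⁻]/[HA]) = 9.149 + log(0.3/0.37)
pH = 9.149 + (-0.091) = 9.06

pH = 9.06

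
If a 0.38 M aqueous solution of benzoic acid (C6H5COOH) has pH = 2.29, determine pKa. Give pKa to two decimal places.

[H+] = 10^(-2.29) = 5.13 × 10^-3 M
At equilibrium [HA] = 0.38 − 5.13 × 10^-3 = 3.75 × 10^-1 M
Ka = [H+][A-]/[HA] = (5.13 × 10^-3)² / 3.75 × 10^-1 = 7.02 × 10^-5
pKa = -log(7.02 × 10^-5) = 4.15

pKa = 4.15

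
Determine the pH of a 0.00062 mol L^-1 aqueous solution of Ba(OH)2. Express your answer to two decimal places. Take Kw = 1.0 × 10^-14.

pH = 11.09

Ba(OH)2 is a strong base (each formula unit releases 2 OH-); [OH-] = 0.00124 M.
pOH = -log(0.00124) = 2.91
pH = 14.00 - 2.91 = 11.09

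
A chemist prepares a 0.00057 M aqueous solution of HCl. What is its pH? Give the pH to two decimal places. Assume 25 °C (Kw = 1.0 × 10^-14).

HCl is a strong acid and dissociates completely, so [H+] = 0.00057 M.
pH = -log(0.00057) = 3.24

pH = 3.24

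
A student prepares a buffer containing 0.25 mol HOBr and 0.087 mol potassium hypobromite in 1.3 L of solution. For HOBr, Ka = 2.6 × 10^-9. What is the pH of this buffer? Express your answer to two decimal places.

pH = 8.13

pKa = −log(2.6 × 10^-9) = 8.585
Using pH = pKa + log([base]/[acid]) with [base]/[acid] = 0.087/0.25:
pH = 8.585 + (-0.458) = 8.13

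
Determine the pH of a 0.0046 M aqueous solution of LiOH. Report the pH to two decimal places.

pH = 11.66

LiOH is a strong base; [OH-] = 0.0046 M.
pOH = -log(0.0046) = 2.34
pH = 14.00 - 2.34 = 11.66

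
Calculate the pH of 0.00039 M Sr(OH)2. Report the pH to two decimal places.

pH = 10.89

Sr(OH)2 is a strong base (each formula unit releases 2 OH-); [OH-] = 0.00078 M.
pOH = -log(0.00078) = 3.11
pH = 14.00 - 3.11 = 10.89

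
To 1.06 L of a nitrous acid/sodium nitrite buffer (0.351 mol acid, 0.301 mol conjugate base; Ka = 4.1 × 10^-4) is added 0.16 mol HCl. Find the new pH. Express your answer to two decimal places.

pH = 2.83

Added H+ converts NO2- to HNO2: HNO2 → 0.511 mol, NO2- → 0.141 mol.
pKa = −log(4.1 × 10^-4) = 3.387
Henderson–Hasselbalch with mole ratio 0.141/0.511: pH = 3.387 + (-0.559)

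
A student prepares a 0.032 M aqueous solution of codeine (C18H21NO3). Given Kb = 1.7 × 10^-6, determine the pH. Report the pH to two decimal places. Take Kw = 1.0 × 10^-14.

pH = 10.37

C18H21NO3 + H2O ⇌ C18H22NO3+ + OH-
Kb = [OH-]²/(0.032 − [OH-]) = 1.7 × 10^-6
Assume [OH-] ≪ 0.032: [OH-] ≈ √(1.7 × 10^-6 × 0.032) = 2.33 × 10^-4 M
([OH-]/C₀ = 0.73% < 5%, so the approximation holds.)
pOH = 3.63, so pH = 14.00 − pOH = 10.37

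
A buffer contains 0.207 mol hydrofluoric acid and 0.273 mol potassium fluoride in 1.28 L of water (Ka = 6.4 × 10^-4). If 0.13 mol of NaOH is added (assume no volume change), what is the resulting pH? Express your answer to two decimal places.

pH = 3.91

OH- converts HF to F-: HF → 0.077 mol, F- → 0.403 mol.
pKa = −log(6.4 × 10^-4) = 3.194
Henderson–Hasselbalch with mole ratio 0.403/0.077: pH = 3.194 + (+0.719)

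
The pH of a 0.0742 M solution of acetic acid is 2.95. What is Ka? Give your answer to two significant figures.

[H+] = 10^(-2.95) = 1.12 × 10^-3 M
At equilibrium [HA] = 0.0742 − 1.12 × 10^-3 = 7.31 × 10^-2 M
Ka = [H+][A-]/[HA] = (1.12 × 10^-3)² / 7.31 × 10^-2 = 1.7 × 10^-5

Ka = 1.7 × 10^-5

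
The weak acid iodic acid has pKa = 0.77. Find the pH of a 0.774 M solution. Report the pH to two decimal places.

pH = 0.54

HIO3 ⇌ IO3- + H+
Ka = 10^(−0.77) = 1.70 × 10^-1
Let x = [H+] at equilibrium. Ka = x²/(0.774 − x).
Here C₀/Ka ≈ 4.55, so the small-x approximation fails. Use the quadratic:
x = (−Ka + √(Ka² + 4·Ka·C₀))/2 = 2.88 × 10^-1 M
pH = −log(2.88 × 10^-1) = 0.54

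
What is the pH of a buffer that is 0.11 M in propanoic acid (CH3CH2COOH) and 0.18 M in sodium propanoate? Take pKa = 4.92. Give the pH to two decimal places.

Using pH = pKa + log([base]/[acid]) with [base]/[acid] = 0.18/0.11:
pH = 4.92 + (+0.214) = 5.13

pH = 5.13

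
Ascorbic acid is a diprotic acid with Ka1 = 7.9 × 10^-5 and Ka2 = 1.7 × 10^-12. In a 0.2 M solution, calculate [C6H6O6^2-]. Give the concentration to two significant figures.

First ionization gives [H+] ≈ [HC6H6O6-] = 3.97 × 10^-3 M.
Second step: Ka2 = [H+][C6H6O6^2-]/[HC6H6O6-] ≈ [C6H6O6^2-] (since [H+] ≈ [HC6H6O6-]).
So [C6H6O6^2-] ≈ Ka2.

1.7 × 10^-12 M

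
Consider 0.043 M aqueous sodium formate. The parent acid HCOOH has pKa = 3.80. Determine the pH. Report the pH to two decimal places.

pH = 8.22

HCOO- is the conjugate base of the weak acid HCOOH.
Ka = 10^(−3.80) = 1.58 × 10^-4
Kb = Kw/Ka = 1.0×10^-14 / 1.58 × 10^-4 = 6.33 × 10^-11
Let x = [OH-] at equilibrium. Kb = x²/(0.043 − x).
Since Kb ≪ C₀, x ≈ √(Kb·C₀) = 1.65 × 10^-6 M.
Check: 0.0038% ionized — well under 5%, approximation valid.
pOH = −log(1.65 × 10^-6) = 5.78; pH = 14.00 − 5.78 = 8.22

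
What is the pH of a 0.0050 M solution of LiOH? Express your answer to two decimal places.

LiOH is a strong base; [OH-] = 0.005 M.
pOH = -log(0.005) = 2.30
pH = 14.00 - 2.30 = 11.70

pH = 11.70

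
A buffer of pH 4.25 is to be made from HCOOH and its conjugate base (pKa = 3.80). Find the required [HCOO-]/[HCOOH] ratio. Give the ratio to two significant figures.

pH = pKa + log(r) ⇒ log(r) = 4.25 − 3.80 = +0.45
r = [HCOO-]/[HCOOH] = 10^(+0.45) = 2.82

ratio = 2.8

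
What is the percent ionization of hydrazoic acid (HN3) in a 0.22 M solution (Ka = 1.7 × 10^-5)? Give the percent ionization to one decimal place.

0.9%

HN3 ⇌ N3- + H+; let x = [H+] at equilibrium.
x ≈ √(Ka·C₀) = √(1.7 × 10^-5 × 0.22) = 1.93 × 10^-3 M
Fraction ionized = 1.93 × 10^-3 / 0.22 = 0.0088 → 0.9%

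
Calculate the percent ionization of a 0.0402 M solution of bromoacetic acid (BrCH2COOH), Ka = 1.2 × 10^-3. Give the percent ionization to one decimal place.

BrCH2COOH ⇌ BrCH2COO- + H+; let x = [H+] at equilibrium.
Solve x² + 0.0012x − 4.82e-05 = 0 → x = 6.37 × 10^-3 M
% ionization = x/C₀ × 100% = 6.37 × 10^-3/0.0402 × 100% = 15.8%

15.8%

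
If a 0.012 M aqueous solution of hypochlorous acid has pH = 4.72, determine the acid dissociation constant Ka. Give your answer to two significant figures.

Ka = 3.0 × 10^-8

[H+] = 10^(-4.72) = 1.91 × 10^-5 M
At equilibrium [HA] = 0.012 − 1.91 × 10^-5 = 1.20 × 10^-2 M
Ka = [H+][A-]/[HA] = (1.91 × 10^-5)² / 1.20 × 10^-2 = 3.0 × 10^-8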